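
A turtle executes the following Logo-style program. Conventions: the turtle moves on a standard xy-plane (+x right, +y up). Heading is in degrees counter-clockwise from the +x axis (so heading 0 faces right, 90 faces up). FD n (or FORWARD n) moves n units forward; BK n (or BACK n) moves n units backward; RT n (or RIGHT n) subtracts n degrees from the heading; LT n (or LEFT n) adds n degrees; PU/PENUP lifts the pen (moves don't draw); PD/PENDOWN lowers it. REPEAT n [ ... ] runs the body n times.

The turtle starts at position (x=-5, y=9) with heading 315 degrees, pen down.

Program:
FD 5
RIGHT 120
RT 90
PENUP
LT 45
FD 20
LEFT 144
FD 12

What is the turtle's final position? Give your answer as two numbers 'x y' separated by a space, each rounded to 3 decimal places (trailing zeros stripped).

Answer: -13.904 4.502

Derivation:
Executing turtle program step by step:
Start: pos=(-5,9), heading=315, pen down
FD 5: (-5,9) -> (-1.464,5.464) [heading=315, draw]
RT 120: heading 315 -> 195
RT 90: heading 195 -> 105
PU: pen up
LT 45: heading 105 -> 150
FD 20: (-1.464,5.464) -> (-18.785,15.464) [heading=150, move]
LT 144: heading 150 -> 294
FD 12: (-18.785,15.464) -> (-13.904,4.502) [heading=294, move]
Final: pos=(-13.904,4.502), heading=294, 1 segment(s) drawn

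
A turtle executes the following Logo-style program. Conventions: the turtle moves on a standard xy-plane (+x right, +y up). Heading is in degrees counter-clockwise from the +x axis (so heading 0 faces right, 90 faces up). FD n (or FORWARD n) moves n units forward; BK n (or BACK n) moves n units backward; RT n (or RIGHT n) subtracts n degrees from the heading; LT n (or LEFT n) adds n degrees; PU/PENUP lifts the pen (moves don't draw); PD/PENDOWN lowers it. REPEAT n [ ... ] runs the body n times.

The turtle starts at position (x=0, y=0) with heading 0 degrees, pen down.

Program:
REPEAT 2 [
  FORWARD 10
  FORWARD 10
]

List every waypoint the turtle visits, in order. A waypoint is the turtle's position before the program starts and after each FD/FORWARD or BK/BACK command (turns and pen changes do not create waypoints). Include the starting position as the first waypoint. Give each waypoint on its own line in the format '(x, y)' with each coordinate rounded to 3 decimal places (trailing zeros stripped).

Answer: (0, 0)
(10, 0)
(20, 0)
(30, 0)
(40, 0)

Derivation:
Executing turtle program step by step:
Start: pos=(0,0), heading=0, pen down
REPEAT 2 [
  -- iteration 1/2 --
  FD 10: (0,0) -> (10,0) [heading=0, draw]
  FD 10: (10,0) -> (20,0) [heading=0, draw]
  -- iteration 2/2 --
  FD 10: (20,0) -> (30,0) [heading=0, draw]
  FD 10: (30,0) -> (40,0) [heading=0, draw]
]
Final: pos=(40,0), heading=0, 4 segment(s) drawn
Waypoints (5 total):
(0, 0)
(10, 0)
(20, 0)
(30, 0)
(40, 0)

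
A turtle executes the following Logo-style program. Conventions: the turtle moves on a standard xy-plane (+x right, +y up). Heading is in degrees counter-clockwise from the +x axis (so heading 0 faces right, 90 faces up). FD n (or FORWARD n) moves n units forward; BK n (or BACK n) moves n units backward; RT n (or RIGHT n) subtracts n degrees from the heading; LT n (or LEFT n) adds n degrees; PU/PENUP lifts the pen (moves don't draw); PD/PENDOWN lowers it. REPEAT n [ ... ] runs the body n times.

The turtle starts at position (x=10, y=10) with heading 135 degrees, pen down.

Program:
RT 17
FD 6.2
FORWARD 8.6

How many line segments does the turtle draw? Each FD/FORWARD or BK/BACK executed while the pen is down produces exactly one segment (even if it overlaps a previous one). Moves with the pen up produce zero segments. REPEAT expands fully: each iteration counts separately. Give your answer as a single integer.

Executing turtle program step by step:
Start: pos=(10,10), heading=135, pen down
RT 17: heading 135 -> 118
FD 6.2: (10,10) -> (7.089,15.474) [heading=118, draw]
FD 8.6: (7.089,15.474) -> (3.052,23.068) [heading=118, draw]
Final: pos=(3.052,23.068), heading=118, 2 segment(s) drawn
Segments drawn: 2

Answer: 2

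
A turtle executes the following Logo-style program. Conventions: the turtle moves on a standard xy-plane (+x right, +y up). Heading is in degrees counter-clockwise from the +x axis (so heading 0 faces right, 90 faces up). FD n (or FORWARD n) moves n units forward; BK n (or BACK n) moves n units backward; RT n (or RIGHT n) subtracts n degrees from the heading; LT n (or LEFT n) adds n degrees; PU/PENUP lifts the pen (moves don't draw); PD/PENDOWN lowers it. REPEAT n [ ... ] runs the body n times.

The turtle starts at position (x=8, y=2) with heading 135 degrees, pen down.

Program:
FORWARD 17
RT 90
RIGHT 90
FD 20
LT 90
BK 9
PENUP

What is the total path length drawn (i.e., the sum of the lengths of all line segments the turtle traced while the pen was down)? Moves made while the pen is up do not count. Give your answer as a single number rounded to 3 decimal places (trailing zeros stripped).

Answer: 46

Derivation:
Executing turtle program step by step:
Start: pos=(8,2), heading=135, pen down
FD 17: (8,2) -> (-4.021,14.021) [heading=135, draw]
RT 90: heading 135 -> 45
RT 90: heading 45 -> 315
FD 20: (-4.021,14.021) -> (10.121,-0.121) [heading=315, draw]
LT 90: heading 315 -> 45
BK 9: (10.121,-0.121) -> (3.757,-6.485) [heading=45, draw]
PU: pen up
Final: pos=(3.757,-6.485), heading=45, 3 segment(s) drawn

Segment lengths:
  seg 1: (8,2) -> (-4.021,14.021), length = 17
  seg 2: (-4.021,14.021) -> (10.121,-0.121), length = 20
  seg 3: (10.121,-0.121) -> (3.757,-6.485), length = 9
Total = 46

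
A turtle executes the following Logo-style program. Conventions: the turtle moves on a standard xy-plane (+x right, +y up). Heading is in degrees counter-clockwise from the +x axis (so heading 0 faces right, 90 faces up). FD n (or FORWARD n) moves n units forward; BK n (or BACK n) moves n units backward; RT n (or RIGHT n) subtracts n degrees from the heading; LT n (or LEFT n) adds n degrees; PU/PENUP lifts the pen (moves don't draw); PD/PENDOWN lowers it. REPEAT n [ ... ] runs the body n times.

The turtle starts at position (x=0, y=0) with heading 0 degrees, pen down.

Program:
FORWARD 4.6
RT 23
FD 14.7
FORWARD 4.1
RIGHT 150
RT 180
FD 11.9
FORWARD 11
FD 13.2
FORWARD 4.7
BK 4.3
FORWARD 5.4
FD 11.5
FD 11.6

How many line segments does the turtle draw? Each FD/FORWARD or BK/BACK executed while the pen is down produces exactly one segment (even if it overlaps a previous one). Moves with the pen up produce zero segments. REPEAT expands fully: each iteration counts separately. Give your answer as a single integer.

Answer: 11

Derivation:
Executing turtle program step by step:
Start: pos=(0,0), heading=0, pen down
FD 4.6: (0,0) -> (4.6,0) [heading=0, draw]
RT 23: heading 0 -> 337
FD 14.7: (4.6,0) -> (18.131,-5.744) [heading=337, draw]
FD 4.1: (18.131,-5.744) -> (21.905,-7.346) [heading=337, draw]
RT 150: heading 337 -> 187
RT 180: heading 187 -> 7
FD 11.9: (21.905,-7.346) -> (33.717,-5.896) [heading=7, draw]
FD 11: (33.717,-5.896) -> (44.635,-4.555) [heading=7, draw]
FD 13.2: (44.635,-4.555) -> (57.736,-2.946) [heading=7, draw]
FD 4.7: (57.736,-2.946) -> (62.401,-2.373) [heading=7, draw]
BK 4.3: (62.401,-2.373) -> (58.133,-2.898) [heading=7, draw]
FD 5.4: (58.133,-2.898) -> (63.493,-2.239) [heading=7, draw]
FD 11.5: (63.493,-2.239) -> (74.907,-0.838) [heading=7, draw]
FD 11.6: (74.907,-0.838) -> (86.421,0.576) [heading=7, draw]
Final: pos=(86.421,0.576), heading=7, 11 segment(s) drawn
Segments drawn: 11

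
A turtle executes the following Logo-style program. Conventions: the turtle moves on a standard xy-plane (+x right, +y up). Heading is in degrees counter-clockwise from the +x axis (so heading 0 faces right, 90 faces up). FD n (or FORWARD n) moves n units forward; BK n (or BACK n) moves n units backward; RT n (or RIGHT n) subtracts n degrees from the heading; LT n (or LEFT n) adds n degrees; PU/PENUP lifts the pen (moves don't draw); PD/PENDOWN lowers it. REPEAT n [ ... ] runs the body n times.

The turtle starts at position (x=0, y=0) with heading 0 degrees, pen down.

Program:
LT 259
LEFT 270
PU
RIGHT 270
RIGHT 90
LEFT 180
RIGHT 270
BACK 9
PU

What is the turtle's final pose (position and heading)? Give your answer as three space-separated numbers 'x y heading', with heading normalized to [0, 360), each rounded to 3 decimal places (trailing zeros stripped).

Executing turtle program step by step:
Start: pos=(0,0), heading=0, pen down
LT 259: heading 0 -> 259
LT 270: heading 259 -> 169
PU: pen up
RT 270: heading 169 -> 259
RT 90: heading 259 -> 169
LT 180: heading 169 -> 349
RT 270: heading 349 -> 79
BK 9: (0,0) -> (-1.717,-8.835) [heading=79, move]
PU: pen up
Final: pos=(-1.717,-8.835), heading=79, 0 segment(s) drawn

Answer: -1.717 -8.835 79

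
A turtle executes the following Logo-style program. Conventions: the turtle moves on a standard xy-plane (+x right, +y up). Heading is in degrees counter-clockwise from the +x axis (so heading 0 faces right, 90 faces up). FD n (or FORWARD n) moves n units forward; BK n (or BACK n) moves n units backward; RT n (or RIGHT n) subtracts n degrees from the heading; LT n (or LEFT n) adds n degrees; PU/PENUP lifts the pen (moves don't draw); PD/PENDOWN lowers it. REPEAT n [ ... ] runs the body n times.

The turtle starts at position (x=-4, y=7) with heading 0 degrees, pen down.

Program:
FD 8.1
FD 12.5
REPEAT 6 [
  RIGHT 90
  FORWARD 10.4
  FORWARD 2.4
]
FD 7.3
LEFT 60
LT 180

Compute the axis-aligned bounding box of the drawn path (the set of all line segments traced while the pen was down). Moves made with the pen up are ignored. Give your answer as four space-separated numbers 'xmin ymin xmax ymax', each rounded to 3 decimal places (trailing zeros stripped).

Answer: -4 -5.8 16.6 7

Derivation:
Executing turtle program step by step:
Start: pos=(-4,7), heading=0, pen down
FD 8.1: (-4,7) -> (4.1,7) [heading=0, draw]
FD 12.5: (4.1,7) -> (16.6,7) [heading=0, draw]
REPEAT 6 [
  -- iteration 1/6 --
  RT 90: heading 0 -> 270
  FD 10.4: (16.6,7) -> (16.6,-3.4) [heading=270, draw]
  FD 2.4: (16.6,-3.4) -> (16.6,-5.8) [heading=270, draw]
  -- iteration 2/6 --
  RT 90: heading 270 -> 180
  FD 10.4: (16.6,-5.8) -> (6.2,-5.8) [heading=180, draw]
  FD 2.4: (6.2,-5.8) -> (3.8,-5.8) [heading=180, draw]
  -- iteration 3/6 --
  RT 90: heading 180 -> 90
  FD 10.4: (3.8,-5.8) -> (3.8,4.6) [heading=90, draw]
  FD 2.4: (3.8,4.6) -> (3.8,7) [heading=90, draw]
  -- iteration 4/6 --
  RT 90: heading 90 -> 0
  FD 10.4: (3.8,7) -> (14.2,7) [heading=0, draw]
  FD 2.4: (14.2,7) -> (16.6,7) [heading=0, draw]
  -- iteration 5/6 --
  RT 90: heading 0 -> 270
  FD 10.4: (16.6,7) -> (16.6,-3.4) [heading=270, draw]
  FD 2.4: (16.6,-3.4) -> (16.6,-5.8) [heading=270, draw]
  -- iteration 6/6 --
  RT 90: heading 270 -> 180
  FD 10.4: (16.6,-5.8) -> (6.2,-5.8) [heading=180, draw]
  FD 2.4: (6.2,-5.8) -> (3.8,-5.8) [heading=180, draw]
]
FD 7.3: (3.8,-5.8) -> (-3.5,-5.8) [heading=180, draw]
LT 60: heading 180 -> 240
LT 180: heading 240 -> 60
Final: pos=(-3.5,-5.8), heading=60, 15 segment(s) drawn

Segment endpoints: x in {-4, -3.5, 3.8, 3.8, 3.8, 4.1, 6.2, 14.2, 16.6, 16.6}, y in {-5.8, -5.8, -5.8, -5.8, -5.8, -5.8, -3.4, -3.4, 4.6, 7, 7, 7, 7}
xmin=-4, ymin=-5.8, xmax=16.6, ymax=7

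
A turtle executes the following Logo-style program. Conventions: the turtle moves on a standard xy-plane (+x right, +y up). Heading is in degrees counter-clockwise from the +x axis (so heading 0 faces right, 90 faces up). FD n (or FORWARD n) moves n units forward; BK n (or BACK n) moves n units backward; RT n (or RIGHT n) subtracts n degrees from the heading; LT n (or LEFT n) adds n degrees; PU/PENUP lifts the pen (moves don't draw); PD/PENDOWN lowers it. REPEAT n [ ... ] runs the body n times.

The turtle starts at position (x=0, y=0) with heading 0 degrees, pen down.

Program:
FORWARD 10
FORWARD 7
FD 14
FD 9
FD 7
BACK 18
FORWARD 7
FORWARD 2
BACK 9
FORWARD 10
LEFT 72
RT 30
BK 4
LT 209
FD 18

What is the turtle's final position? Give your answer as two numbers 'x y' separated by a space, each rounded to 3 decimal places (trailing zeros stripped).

Answer: 30.167 -19.696

Derivation:
Executing turtle program step by step:
Start: pos=(0,0), heading=0, pen down
FD 10: (0,0) -> (10,0) [heading=0, draw]
FD 7: (10,0) -> (17,0) [heading=0, draw]
FD 14: (17,0) -> (31,0) [heading=0, draw]
FD 9: (31,0) -> (40,0) [heading=0, draw]
FD 7: (40,0) -> (47,0) [heading=0, draw]
BK 18: (47,0) -> (29,0) [heading=0, draw]
FD 7: (29,0) -> (36,0) [heading=0, draw]
FD 2: (36,0) -> (38,0) [heading=0, draw]
BK 9: (38,0) -> (29,0) [heading=0, draw]
FD 10: (29,0) -> (39,0) [heading=0, draw]
LT 72: heading 0 -> 72
RT 30: heading 72 -> 42
BK 4: (39,0) -> (36.027,-2.677) [heading=42, draw]
LT 209: heading 42 -> 251
FD 18: (36.027,-2.677) -> (30.167,-19.696) [heading=251, draw]
Final: pos=(30.167,-19.696), heading=251, 12 segment(s) drawn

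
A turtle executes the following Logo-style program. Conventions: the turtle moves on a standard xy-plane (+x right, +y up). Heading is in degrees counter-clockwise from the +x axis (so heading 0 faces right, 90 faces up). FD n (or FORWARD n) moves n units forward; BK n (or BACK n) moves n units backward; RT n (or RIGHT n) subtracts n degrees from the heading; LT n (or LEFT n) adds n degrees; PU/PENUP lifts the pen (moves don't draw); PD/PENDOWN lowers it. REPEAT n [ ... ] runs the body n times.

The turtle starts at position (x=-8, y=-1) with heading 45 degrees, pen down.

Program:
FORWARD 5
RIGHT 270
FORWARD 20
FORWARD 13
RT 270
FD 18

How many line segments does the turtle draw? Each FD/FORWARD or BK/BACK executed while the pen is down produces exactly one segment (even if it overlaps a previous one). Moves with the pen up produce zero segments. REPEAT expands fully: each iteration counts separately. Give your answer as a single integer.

Executing turtle program step by step:
Start: pos=(-8,-1), heading=45, pen down
FD 5: (-8,-1) -> (-4.464,2.536) [heading=45, draw]
RT 270: heading 45 -> 135
FD 20: (-4.464,2.536) -> (-18.607,16.678) [heading=135, draw]
FD 13: (-18.607,16.678) -> (-27.799,25.87) [heading=135, draw]
RT 270: heading 135 -> 225
FD 18: (-27.799,25.87) -> (-40.527,13.142) [heading=225, draw]
Final: pos=(-40.527,13.142), heading=225, 4 segment(s) drawn
Segments drawn: 4

Answer: 4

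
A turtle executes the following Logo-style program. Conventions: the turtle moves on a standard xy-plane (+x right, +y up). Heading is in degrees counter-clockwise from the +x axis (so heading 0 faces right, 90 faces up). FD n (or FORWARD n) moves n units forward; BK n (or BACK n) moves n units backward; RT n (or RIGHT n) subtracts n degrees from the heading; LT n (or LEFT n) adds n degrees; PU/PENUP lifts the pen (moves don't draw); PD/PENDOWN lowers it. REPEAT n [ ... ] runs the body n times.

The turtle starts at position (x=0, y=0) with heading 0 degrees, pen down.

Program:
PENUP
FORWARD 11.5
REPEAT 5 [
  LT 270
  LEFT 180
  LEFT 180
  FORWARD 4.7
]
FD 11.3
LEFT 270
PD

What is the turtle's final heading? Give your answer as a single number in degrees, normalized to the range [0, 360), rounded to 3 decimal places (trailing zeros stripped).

Executing turtle program step by step:
Start: pos=(0,0), heading=0, pen down
PU: pen up
FD 11.5: (0,0) -> (11.5,0) [heading=0, move]
REPEAT 5 [
  -- iteration 1/5 --
  LT 270: heading 0 -> 270
  LT 180: heading 270 -> 90
  LT 180: heading 90 -> 270
  FD 4.7: (11.5,0) -> (11.5,-4.7) [heading=270, move]
  -- iteration 2/5 --
  LT 270: heading 270 -> 180
  LT 180: heading 180 -> 0
  LT 180: heading 0 -> 180
  FD 4.7: (11.5,-4.7) -> (6.8,-4.7) [heading=180, move]
  -- iteration 3/5 --
  LT 270: heading 180 -> 90
  LT 180: heading 90 -> 270
  LT 180: heading 270 -> 90
  FD 4.7: (6.8,-4.7) -> (6.8,0) [heading=90, move]
  -- iteration 4/5 --
  LT 270: heading 90 -> 0
  LT 180: heading 0 -> 180
  LT 180: heading 180 -> 0
  FD 4.7: (6.8,0) -> (11.5,0) [heading=0, move]
  -- iteration 5/5 --
  LT 270: heading 0 -> 270
  LT 180: heading 270 -> 90
  LT 180: heading 90 -> 270
  FD 4.7: (11.5,0) -> (11.5,-4.7) [heading=270, move]
]
FD 11.3: (11.5,-4.7) -> (11.5,-16) [heading=270, move]
LT 270: heading 270 -> 180
PD: pen down
Final: pos=(11.5,-16), heading=180, 0 segment(s) drawn

Answer: 180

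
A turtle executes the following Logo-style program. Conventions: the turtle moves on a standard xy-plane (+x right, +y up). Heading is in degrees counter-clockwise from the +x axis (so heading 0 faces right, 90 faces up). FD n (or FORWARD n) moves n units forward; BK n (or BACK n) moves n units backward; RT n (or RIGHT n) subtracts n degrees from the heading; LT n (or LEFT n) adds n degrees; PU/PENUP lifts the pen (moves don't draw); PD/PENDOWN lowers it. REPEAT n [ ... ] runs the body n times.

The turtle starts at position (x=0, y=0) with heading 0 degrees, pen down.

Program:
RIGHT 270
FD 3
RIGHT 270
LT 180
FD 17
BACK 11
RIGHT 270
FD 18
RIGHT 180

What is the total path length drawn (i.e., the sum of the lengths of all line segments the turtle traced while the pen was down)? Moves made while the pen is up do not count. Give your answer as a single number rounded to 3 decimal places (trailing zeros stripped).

Executing turtle program step by step:
Start: pos=(0,0), heading=0, pen down
RT 270: heading 0 -> 90
FD 3: (0,0) -> (0,3) [heading=90, draw]
RT 270: heading 90 -> 180
LT 180: heading 180 -> 0
FD 17: (0,3) -> (17,3) [heading=0, draw]
BK 11: (17,3) -> (6,3) [heading=0, draw]
RT 270: heading 0 -> 90
FD 18: (6,3) -> (6,21) [heading=90, draw]
RT 180: heading 90 -> 270
Final: pos=(6,21), heading=270, 4 segment(s) drawn

Segment lengths:
  seg 1: (0,0) -> (0,3), length = 3
  seg 2: (0,3) -> (17,3), length = 17
  seg 3: (17,3) -> (6,3), length = 11
  seg 4: (6,3) -> (6,21), length = 18
Total = 49

Answer: 49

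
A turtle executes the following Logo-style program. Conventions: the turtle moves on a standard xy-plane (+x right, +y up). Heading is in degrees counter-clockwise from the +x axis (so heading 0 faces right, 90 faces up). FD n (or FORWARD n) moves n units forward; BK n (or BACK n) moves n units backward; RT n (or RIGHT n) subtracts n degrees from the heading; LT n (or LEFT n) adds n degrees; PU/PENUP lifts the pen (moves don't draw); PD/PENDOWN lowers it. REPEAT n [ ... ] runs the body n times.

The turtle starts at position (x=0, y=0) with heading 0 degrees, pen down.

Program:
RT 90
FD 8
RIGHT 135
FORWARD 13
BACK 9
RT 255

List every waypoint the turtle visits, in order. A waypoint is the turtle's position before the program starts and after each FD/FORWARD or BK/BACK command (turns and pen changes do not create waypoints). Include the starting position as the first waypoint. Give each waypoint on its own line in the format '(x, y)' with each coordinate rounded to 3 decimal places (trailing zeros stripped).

Executing turtle program step by step:
Start: pos=(0,0), heading=0, pen down
RT 90: heading 0 -> 270
FD 8: (0,0) -> (0,-8) [heading=270, draw]
RT 135: heading 270 -> 135
FD 13: (0,-8) -> (-9.192,1.192) [heading=135, draw]
BK 9: (-9.192,1.192) -> (-2.828,-5.172) [heading=135, draw]
RT 255: heading 135 -> 240
Final: pos=(-2.828,-5.172), heading=240, 3 segment(s) drawn
Waypoints (4 total):
(0, 0)
(0, -8)
(-9.192, 1.192)
(-2.828, -5.172)

Answer: (0, 0)
(0, -8)
(-9.192, 1.192)
(-2.828, -5.172)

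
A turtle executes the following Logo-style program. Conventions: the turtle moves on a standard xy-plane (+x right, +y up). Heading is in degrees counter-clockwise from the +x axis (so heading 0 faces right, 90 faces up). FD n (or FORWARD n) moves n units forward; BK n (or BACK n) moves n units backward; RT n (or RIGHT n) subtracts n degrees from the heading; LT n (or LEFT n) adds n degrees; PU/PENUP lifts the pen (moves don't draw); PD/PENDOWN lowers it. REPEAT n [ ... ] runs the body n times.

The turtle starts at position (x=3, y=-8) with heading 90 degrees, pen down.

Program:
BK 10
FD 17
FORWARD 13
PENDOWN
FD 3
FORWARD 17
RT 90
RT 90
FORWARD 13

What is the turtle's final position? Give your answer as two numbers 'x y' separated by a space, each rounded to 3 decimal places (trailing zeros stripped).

Answer: 3 19

Derivation:
Executing turtle program step by step:
Start: pos=(3,-8), heading=90, pen down
BK 10: (3,-8) -> (3,-18) [heading=90, draw]
FD 17: (3,-18) -> (3,-1) [heading=90, draw]
FD 13: (3,-1) -> (3,12) [heading=90, draw]
PD: pen down
FD 3: (3,12) -> (3,15) [heading=90, draw]
FD 17: (3,15) -> (3,32) [heading=90, draw]
RT 90: heading 90 -> 0
RT 90: heading 0 -> 270
FD 13: (3,32) -> (3,19) [heading=270, draw]
Final: pos=(3,19), heading=270, 6 segment(s) drawn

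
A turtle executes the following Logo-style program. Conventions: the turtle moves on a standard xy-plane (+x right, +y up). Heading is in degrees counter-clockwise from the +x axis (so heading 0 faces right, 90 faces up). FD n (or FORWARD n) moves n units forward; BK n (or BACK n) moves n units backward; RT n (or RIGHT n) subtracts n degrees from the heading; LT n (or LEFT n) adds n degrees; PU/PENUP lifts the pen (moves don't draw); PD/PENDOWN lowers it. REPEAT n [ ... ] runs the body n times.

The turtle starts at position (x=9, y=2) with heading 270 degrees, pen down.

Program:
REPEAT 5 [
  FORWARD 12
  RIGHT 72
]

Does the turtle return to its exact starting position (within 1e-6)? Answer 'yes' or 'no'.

Answer: yes

Derivation:
Executing turtle program step by step:
Start: pos=(9,2), heading=270, pen down
REPEAT 5 [
  -- iteration 1/5 --
  FD 12: (9,2) -> (9,-10) [heading=270, draw]
  RT 72: heading 270 -> 198
  -- iteration 2/5 --
  FD 12: (9,-10) -> (-2.413,-13.708) [heading=198, draw]
  RT 72: heading 198 -> 126
  -- iteration 3/5 --
  FD 12: (-2.413,-13.708) -> (-9.466,-4) [heading=126, draw]
  RT 72: heading 126 -> 54
  -- iteration 4/5 --
  FD 12: (-9.466,-4) -> (-2.413,5.708) [heading=54, draw]
  RT 72: heading 54 -> 342
  -- iteration 5/5 --
  FD 12: (-2.413,5.708) -> (9,2) [heading=342, draw]
  RT 72: heading 342 -> 270
]
Final: pos=(9,2), heading=270, 5 segment(s) drawn

Start position: (9, 2)
Final position: (9, 2)
Distance = 0; < 1e-6 -> CLOSED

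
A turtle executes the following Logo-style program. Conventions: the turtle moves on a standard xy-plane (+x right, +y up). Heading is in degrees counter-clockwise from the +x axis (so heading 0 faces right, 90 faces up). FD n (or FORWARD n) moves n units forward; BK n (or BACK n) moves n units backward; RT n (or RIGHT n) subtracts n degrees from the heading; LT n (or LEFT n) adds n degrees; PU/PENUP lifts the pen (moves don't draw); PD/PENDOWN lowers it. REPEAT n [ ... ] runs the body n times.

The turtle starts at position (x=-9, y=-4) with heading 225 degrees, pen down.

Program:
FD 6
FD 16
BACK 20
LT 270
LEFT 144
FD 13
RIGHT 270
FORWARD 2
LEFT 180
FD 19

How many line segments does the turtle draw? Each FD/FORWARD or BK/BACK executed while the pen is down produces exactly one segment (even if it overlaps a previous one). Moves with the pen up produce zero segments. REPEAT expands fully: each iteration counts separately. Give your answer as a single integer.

Answer: 6

Derivation:
Executing turtle program step by step:
Start: pos=(-9,-4), heading=225, pen down
FD 6: (-9,-4) -> (-13.243,-8.243) [heading=225, draw]
FD 16: (-13.243,-8.243) -> (-24.556,-19.556) [heading=225, draw]
BK 20: (-24.556,-19.556) -> (-10.414,-5.414) [heading=225, draw]
LT 270: heading 225 -> 135
LT 144: heading 135 -> 279
FD 13: (-10.414,-5.414) -> (-8.381,-18.254) [heading=279, draw]
RT 270: heading 279 -> 9
FD 2: (-8.381,-18.254) -> (-6.405,-17.941) [heading=9, draw]
LT 180: heading 9 -> 189
FD 19: (-6.405,-17.941) -> (-25.171,-20.914) [heading=189, draw]
Final: pos=(-25.171,-20.914), heading=189, 6 segment(s) drawn
Segments drawn: 6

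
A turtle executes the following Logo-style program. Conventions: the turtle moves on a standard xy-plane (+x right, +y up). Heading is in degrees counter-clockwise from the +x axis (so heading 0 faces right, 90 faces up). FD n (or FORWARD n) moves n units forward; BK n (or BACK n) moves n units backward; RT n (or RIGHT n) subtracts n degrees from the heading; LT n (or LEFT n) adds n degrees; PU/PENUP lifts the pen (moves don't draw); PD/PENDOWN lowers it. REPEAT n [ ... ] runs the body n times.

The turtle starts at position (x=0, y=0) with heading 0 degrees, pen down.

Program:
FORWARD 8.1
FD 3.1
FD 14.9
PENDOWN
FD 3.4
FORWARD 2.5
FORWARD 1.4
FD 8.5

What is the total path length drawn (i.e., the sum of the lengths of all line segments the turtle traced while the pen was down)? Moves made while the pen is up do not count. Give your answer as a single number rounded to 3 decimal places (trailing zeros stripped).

Executing turtle program step by step:
Start: pos=(0,0), heading=0, pen down
FD 8.1: (0,0) -> (8.1,0) [heading=0, draw]
FD 3.1: (8.1,0) -> (11.2,0) [heading=0, draw]
FD 14.9: (11.2,0) -> (26.1,0) [heading=0, draw]
PD: pen down
FD 3.4: (26.1,0) -> (29.5,0) [heading=0, draw]
FD 2.5: (29.5,0) -> (32,0) [heading=0, draw]
FD 1.4: (32,0) -> (33.4,0) [heading=0, draw]
FD 8.5: (33.4,0) -> (41.9,0) [heading=0, draw]
Final: pos=(41.9,0), heading=0, 7 segment(s) drawn

Segment lengths:
  seg 1: (0,0) -> (8.1,0), length = 8.1
  seg 2: (8.1,0) -> (11.2,0), length = 3.1
  seg 3: (11.2,0) -> (26.1,0), length = 14.9
  seg 4: (26.1,0) -> (29.5,0), length = 3.4
  seg 5: (29.5,0) -> (32,0), length = 2.5
  seg 6: (32,0) -> (33.4,0), length = 1.4
  seg 7: (33.4,0) -> (41.9,0), length = 8.5
Total = 41.9

Answer: 41.9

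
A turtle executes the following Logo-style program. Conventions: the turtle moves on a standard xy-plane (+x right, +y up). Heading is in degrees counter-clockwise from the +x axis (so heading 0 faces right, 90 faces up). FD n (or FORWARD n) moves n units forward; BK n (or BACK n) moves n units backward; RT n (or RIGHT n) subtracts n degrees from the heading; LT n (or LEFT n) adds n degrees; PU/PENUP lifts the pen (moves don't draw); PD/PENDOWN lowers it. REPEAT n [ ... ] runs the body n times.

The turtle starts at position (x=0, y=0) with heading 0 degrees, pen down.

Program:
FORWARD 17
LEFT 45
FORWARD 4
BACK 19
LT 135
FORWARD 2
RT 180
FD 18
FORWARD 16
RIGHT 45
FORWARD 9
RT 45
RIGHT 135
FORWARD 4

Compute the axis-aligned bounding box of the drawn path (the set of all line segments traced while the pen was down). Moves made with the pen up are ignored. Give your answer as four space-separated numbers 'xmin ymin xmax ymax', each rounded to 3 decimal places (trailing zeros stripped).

Executing turtle program step by step:
Start: pos=(0,0), heading=0, pen down
FD 17: (0,0) -> (17,0) [heading=0, draw]
LT 45: heading 0 -> 45
FD 4: (17,0) -> (19.828,2.828) [heading=45, draw]
BK 19: (19.828,2.828) -> (6.393,-10.607) [heading=45, draw]
LT 135: heading 45 -> 180
FD 2: (6.393,-10.607) -> (4.393,-10.607) [heading=180, draw]
RT 180: heading 180 -> 0
FD 18: (4.393,-10.607) -> (22.393,-10.607) [heading=0, draw]
FD 16: (22.393,-10.607) -> (38.393,-10.607) [heading=0, draw]
RT 45: heading 0 -> 315
FD 9: (38.393,-10.607) -> (44.757,-16.971) [heading=315, draw]
RT 45: heading 315 -> 270
RT 135: heading 270 -> 135
FD 4: (44.757,-16.971) -> (41.929,-14.142) [heading=135, draw]
Final: pos=(41.929,-14.142), heading=135, 8 segment(s) drawn

Segment endpoints: x in {0, 4.393, 6.393, 17, 19.828, 22.393, 38.393, 41.929, 44.757}, y in {-16.971, -14.142, -10.607, 0, 2.828}
xmin=0, ymin=-16.971, xmax=44.757, ymax=2.828

Answer: 0 -16.971 44.757 2.828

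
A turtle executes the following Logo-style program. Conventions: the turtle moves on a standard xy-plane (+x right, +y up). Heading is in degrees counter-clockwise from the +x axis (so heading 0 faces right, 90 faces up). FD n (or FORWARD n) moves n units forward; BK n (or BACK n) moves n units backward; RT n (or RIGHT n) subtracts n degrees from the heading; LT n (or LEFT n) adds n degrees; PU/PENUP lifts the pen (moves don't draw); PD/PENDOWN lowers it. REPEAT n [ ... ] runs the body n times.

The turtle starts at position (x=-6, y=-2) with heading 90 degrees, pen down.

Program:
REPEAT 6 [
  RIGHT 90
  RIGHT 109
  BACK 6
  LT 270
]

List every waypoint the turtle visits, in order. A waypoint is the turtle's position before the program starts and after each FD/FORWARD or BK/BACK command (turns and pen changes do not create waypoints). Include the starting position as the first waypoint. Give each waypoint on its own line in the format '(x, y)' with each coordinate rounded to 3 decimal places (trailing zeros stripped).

Executing turtle program step by step:
Start: pos=(-6,-2), heading=90, pen down
REPEAT 6 [
  -- iteration 1/6 --
  RT 90: heading 90 -> 0
  RT 109: heading 0 -> 251
  BK 6: (-6,-2) -> (-4.047,3.673) [heading=251, draw]
  LT 270: heading 251 -> 161
  -- iteration 2/6 --
  RT 90: heading 161 -> 71
  RT 109: heading 71 -> 322
  BK 6: (-4.047,3.673) -> (-8.775,7.367) [heading=322, draw]
  LT 270: heading 322 -> 232
  -- iteration 3/6 --
  RT 90: heading 232 -> 142
  RT 109: heading 142 -> 33
  BK 6: (-8.775,7.367) -> (-13.807,4.099) [heading=33, draw]
  LT 270: heading 33 -> 303
  -- iteration 4/6 --
  RT 90: heading 303 -> 213
  RT 109: heading 213 -> 104
  BK 6: (-13.807,4.099) -> (-12.355,-1.723) [heading=104, draw]
  LT 270: heading 104 -> 14
  -- iteration 5/6 --
  RT 90: heading 14 -> 284
  RT 109: heading 284 -> 175
  BK 6: (-12.355,-1.723) -> (-6.378,-2.245) [heading=175, draw]
  LT 270: heading 175 -> 85
  -- iteration 6/6 --
  RT 90: heading 85 -> 355
  RT 109: heading 355 -> 246
  BK 6: (-6.378,-2.245) -> (-3.938,3.236) [heading=246, draw]
  LT 270: heading 246 -> 156
]
Final: pos=(-3.938,3.236), heading=156, 6 segment(s) drawn
Waypoints (7 total):
(-6, -2)
(-4.047, 3.673)
(-8.775, 7.367)
(-13.807, 4.099)
(-12.355, -1.723)
(-6.378, -2.245)
(-3.938, 3.236)

Answer: (-6, -2)
(-4.047, 3.673)
(-8.775, 7.367)
(-13.807, 4.099)
(-12.355, -1.723)
(-6.378, -2.245)
(-3.938, 3.236)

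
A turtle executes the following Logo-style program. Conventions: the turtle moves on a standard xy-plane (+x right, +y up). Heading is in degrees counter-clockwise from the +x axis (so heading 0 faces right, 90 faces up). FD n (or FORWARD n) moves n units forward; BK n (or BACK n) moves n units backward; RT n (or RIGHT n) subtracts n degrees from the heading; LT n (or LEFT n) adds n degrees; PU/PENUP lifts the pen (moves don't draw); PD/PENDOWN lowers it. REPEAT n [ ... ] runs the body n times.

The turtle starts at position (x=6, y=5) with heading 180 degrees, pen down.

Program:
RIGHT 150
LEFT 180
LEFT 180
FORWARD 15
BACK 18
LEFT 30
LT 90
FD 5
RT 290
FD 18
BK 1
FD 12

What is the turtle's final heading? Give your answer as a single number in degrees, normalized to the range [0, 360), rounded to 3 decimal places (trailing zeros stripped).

Executing turtle program step by step:
Start: pos=(6,5), heading=180, pen down
RT 150: heading 180 -> 30
LT 180: heading 30 -> 210
LT 180: heading 210 -> 30
FD 15: (6,5) -> (18.99,12.5) [heading=30, draw]
BK 18: (18.99,12.5) -> (3.402,3.5) [heading=30, draw]
LT 30: heading 30 -> 60
LT 90: heading 60 -> 150
FD 5: (3.402,3.5) -> (-0.928,6) [heading=150, draw]
RT 290: heading 150 -> 220
FD 18: (-0.928,6) -> (-14.717,-5.57) [heading=220, draw]
BK 1: (-14.717,-5.57) -> (-13.951,-4.927) [heading=220, draw]
FD 12: (-13.951,-4.927) -> (-23.143,-12.641) [heading=220, draw]
Final: pos=(-23.143,-12.641), heading=220, 6 segment(s) drawn

Answer: 220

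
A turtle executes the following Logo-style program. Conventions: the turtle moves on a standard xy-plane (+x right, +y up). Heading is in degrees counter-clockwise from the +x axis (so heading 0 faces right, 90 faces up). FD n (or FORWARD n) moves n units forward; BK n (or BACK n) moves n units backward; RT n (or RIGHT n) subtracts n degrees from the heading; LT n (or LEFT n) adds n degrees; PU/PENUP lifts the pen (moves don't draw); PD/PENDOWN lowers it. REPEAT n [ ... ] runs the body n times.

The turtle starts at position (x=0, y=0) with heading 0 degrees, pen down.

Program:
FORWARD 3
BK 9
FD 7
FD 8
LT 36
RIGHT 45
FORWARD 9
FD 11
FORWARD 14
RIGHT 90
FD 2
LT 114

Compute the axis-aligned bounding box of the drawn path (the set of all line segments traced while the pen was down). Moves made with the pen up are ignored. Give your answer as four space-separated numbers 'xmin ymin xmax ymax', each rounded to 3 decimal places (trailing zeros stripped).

Answer: -6 -7.294 42.581 0

Derivation:
Executing turtle program step by step:
Start: pos=(0,0), heading=0, pen down
FD 3: (0,0) -> (3,0) [heading=0, draw]
BK 9: (3,0) -> (-6,0) [heading=0, draw]
FD 7: (-6,0) -> (1,0) [heading=0, draw]
FD 8: (1,0) -> (9,0) [heading=0, draw]
LT 36: heading 0 -> 36
RT 45: heading 36 -> 351
FD 9: (9,0) -> (17.889,-1.408) [heading=351, draw]
FD 11: (17.889,-1.408) -> (28.754,-3.129) [heading=351, draw]
FD 14: (28.754,-3.129) -> (42.581,-5.319) [heading=351, draw]
RT 90: heading 351 -> 261
FD 2: (42.581,-5.319) -> (42.269,-7.294) [heading=261, draw]
LT 114: heading 261 -> 15
Final: pos=(42.269,-7.294), heading=15, 8 segment(s) drawn

Segment endpoints: x in {-6, 0, 1, 3, 9, 17.889, 28.754, 42.269, 42.581}, y in {-7.294, -5.319, -3.129, -1.408, 0}
xmin=-6, ymin=-7.294, xmax=42.581, ymax=0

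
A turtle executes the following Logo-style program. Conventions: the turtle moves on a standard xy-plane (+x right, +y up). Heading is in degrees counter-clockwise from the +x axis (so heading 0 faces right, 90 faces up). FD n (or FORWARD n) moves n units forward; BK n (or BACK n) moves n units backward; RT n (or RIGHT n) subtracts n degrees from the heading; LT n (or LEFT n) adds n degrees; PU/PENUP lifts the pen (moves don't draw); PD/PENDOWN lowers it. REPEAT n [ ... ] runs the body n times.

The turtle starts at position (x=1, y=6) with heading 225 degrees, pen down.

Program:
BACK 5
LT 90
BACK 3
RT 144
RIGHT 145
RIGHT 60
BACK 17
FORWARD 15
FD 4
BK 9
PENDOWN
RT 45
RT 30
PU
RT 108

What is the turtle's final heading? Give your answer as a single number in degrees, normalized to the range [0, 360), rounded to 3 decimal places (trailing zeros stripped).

Answer: 143

Derivation:
Executing turtle program step by step:
Start: pos=(1,6), heading=225, pen down
BK 5: (1,6) -> (4.536,9.536) [heading=225, draw]
LT 90: heading 225 -> 315
BK 3: (4.536,9.536) -> (2.414,11.657) [heading=315, draw]
RT 144: heading 315 -> 171
RT 145: heading 171 -> 26
RT 60: heading 26 -> 326
BK 17: (2.414,11.657) -> (-11.679,21.163) [heading=326, draw]
FD 15: (-11.679,21.163) -> (0.756,12.775) [heading=326, draw]
FD 4: (0.756,12.775) -> (4.072,10.538) [heading=326, draw]
BK 9: (4.072,10.538) -> (-3.389,15.571) [heading=326, draw]
PD: pen down
RT 45: heading 326 -> 281
RT 30: heading 281 -> 251
PU: pen up
RT 108: heading 251 -> 143
Final: pos=(-3.389,15.571), heading=143, 6 segment(s) drawn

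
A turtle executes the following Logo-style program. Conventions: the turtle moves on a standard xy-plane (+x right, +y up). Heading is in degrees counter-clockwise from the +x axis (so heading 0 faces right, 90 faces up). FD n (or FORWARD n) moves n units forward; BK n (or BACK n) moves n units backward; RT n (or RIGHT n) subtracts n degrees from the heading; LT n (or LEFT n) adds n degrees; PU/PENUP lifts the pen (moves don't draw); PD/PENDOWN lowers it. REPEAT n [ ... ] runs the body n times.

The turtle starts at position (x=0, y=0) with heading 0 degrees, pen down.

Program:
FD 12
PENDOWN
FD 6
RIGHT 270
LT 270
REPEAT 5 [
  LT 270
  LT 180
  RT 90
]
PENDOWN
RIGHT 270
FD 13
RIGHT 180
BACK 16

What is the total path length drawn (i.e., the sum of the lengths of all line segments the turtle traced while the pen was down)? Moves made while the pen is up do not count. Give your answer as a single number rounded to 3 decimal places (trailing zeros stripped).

Answer: 47

Derivation:
Executing turtle program step by step:
Start: pos=(0,0), heading=0, pen down
FD 12: (0,0) -> (12,0) [heading=0, draw]
PD: pen down
FD 6: (12,0) -> (18,0) [heading=0, draw]
RT 270: heading 0 -> 90
LT 270: heading 90 -> 0
REPEAT 5 [
  -- iteration 1/5 --
  LT 270: heading 0 -> 270
  LT 180: heading 270 -> 90
  RT 90: heading 90 -> 0
  -- iteration 2/5 --
  LT 270: heading 0 -> 270
  LT 180: heading 270 -> 90
  RT 90: heading 90 -> 0
  -- iteration 3/5 --
  LT 270: heading 0 -> 270
  LT 180: heading 270 -> 90
  RT 90: heading 90 -> 0
  -- iteration 4/5 --
  LT 270: heading 0 -> 270
  LT 180: heading 270 -> 90
  RT 90: heading 90 -> 0
  -- iteration 5/5 --
  LT 270: heading 0 -> 270
  LT 180: heading 270 -> 90
  RT 90: heading 90 -> 0
]
PD: pen down
RT 270: heading 0 -> 90
FD 13: (18,0) -> (18,13) [heading=90, draw]
RT 180: heading 90 -> 270
BK 16: (18,13) -> (18,29) [heading=270, draw]
Final: pos=(18,29), heading=270, 4 segment(s) drawn

Segment lengths:
  seg 1: (0,0) -> (12,0), length = 12
  seg 2: (12,0) -> (18,0), length = 6
  seg 3: (18,0) -> (18,13), length = 13
  seg 4: (18,13) -> (18,29), length = 16
Total = 47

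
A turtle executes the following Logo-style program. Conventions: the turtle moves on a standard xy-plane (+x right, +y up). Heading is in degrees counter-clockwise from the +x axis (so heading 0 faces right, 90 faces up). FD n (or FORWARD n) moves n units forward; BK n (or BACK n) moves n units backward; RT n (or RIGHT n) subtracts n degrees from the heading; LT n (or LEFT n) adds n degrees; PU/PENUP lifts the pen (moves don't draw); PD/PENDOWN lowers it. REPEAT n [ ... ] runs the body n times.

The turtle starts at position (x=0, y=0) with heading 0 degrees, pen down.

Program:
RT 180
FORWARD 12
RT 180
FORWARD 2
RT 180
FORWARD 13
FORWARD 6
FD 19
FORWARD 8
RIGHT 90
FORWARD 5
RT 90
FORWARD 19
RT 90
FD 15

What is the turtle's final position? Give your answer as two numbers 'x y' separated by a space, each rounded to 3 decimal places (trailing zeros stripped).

Executing turtle program step by step:
Start: pos=(0,0), heading=0, pen down
RT 180: heading 0 -> 180
FD 12: (0,0) -> (-12,0) [heading=180, draw]
RT 180: heading 180 -> 0
FD 2: (-12,0) -> (-10,0) [heading=0, draw]
RT 180: heading 0 -> 180
FD 13: (-10,0) -> (-23,0) [heading=180, draw]
FD 6: (-23,0) -> (-29,0) [heading=180, draw]
FD 19: (-29,0) -> (-48,0) [heading=180, draw]
FD 8: (-48,0) -> (-56,0) [heading=180, draw]
RT 90: heading 180 -> 90
FD 5: (-56,0) -> (-56,5) [heading=90, draw]
RT 90: heading 90 -> 0
FD 19: (-56,5) -> (-37,5) [heading=0, draw]
RT 90: heading 0 -> 270
FD 15: (-37,5) -> (-37,-10) [heading=270, draw]
Final: pos=(-37,-10), heading=270, 9 segment(s) drawn

Answer: -37 -10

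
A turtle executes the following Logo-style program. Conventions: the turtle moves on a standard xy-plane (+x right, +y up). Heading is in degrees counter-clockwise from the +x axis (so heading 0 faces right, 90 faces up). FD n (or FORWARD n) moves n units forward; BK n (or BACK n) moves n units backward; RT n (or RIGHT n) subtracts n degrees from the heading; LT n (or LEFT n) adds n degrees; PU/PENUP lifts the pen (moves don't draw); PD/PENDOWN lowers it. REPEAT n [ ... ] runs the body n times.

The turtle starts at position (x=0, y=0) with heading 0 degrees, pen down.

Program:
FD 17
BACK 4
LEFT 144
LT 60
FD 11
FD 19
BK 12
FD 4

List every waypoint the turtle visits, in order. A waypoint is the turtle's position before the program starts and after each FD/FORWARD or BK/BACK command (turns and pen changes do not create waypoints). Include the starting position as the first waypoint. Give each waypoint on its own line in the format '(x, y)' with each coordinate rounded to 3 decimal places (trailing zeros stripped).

Answer: (0, 0)
(17, 0)
(13, 0)
(2.951, -4.474)
(-14.406, -12.202)
(-3.444, -7.321)
(-7.098, -8.948)

Derivation:
Executing turtle program step by step:
Start: pos=(0,0), heading=0, pen down
FD 17: (0,0) -> (17,0) [heading=0, draw]
BK 4: (17,0) -> (13,0) [heading=0, draw]
LT 144: heading 0 -> 144
LT 60: heading 144 -> 204
FD 11: (13,0) -> (2.951,-4.474) [heading=204, draw]
FD 19: (2.951,-4.474) -> (-14.406,-12.202) [heading=204, draw]
BK 12: (-14.406,-12.202) -> (-3.444,-7.321) [heading=204, draw]
FD 4: (-3.444,-7.321) -> (-7.098,-8.948) [heading=204, draw]
Final: pos=(-7.098,-8.948), heading=204, 6 segment(s) drawn
Waypoints (7 total):
(0, 0)
(17, 0)
(13, 0)
(2.951, -4.474)
(-14.406, -12.202)
(-3.444, -7.321)
(-7.098, -8.948)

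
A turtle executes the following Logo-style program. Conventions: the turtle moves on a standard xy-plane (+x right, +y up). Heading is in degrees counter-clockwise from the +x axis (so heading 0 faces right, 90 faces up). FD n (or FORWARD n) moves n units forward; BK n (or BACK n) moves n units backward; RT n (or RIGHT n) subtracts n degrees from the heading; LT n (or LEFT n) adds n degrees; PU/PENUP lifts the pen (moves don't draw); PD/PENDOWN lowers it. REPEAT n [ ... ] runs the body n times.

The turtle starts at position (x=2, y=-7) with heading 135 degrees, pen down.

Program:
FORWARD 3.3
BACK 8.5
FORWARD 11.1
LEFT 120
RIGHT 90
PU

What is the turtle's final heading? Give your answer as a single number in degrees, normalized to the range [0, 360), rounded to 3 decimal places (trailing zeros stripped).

Executing turtle program step by step:
Start: pos=(2,-7), heading=135, pen down
FD 3.3: (2,-7) -> (-0.333,-4.667) [heading=135, draw]
BK 8.5: (-0.333,-4.667) -> (5.677,-10.677) [heading=135, draw]
FD 11.1: (5.677,-10.677) -> (-2.172,-2.828) [heading=135, draw]
LT 120: heading 135 -> 255
RT 90: heading 255 -> 165
PU: pen up
Final: pos=(-2.172,-2.828), heading=165, 3 segment(s) drawn

Answer: 165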